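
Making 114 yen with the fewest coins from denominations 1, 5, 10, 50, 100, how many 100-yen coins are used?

1

114 = 1×100 + 1×10 + 4×1
Count of 100: 1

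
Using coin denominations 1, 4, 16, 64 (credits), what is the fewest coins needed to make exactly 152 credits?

5

Greedy: take as many of the largest coin as possible, then repeat with the remainder.
152 = 2×64 + 1×16 + 2×4
Total coins = 2 + 1 + 2 = 5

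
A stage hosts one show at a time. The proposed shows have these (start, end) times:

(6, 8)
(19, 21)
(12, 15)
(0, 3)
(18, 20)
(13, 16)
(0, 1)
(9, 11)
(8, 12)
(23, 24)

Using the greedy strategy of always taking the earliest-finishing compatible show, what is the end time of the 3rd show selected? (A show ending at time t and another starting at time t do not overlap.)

Sorted by end: (0,1)  (0,3)  (6,8)  (9,11)  (8,12)  (12,15)  (13,16)  (18,20)  (19,21)  (23,24)
take (0,1); take (6,8); take (9,11); take (12,15); take (18,20); take (23,24).
Selected: (0,1) (6,8) (9,11) (12,15) (18,20) (23,24)

11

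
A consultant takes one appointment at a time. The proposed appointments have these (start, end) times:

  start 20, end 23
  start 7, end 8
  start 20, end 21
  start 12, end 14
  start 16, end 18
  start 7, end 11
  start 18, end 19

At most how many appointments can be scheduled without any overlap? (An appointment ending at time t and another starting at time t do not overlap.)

5

Order by finish time; keep every interval that doesn't clash with the previous kept one.
By end time: (7,8), (7,11), (12,14), (16,18), (18,19), (20,21), (20,23).
Pick (7,8); next start ≥ 8 → (12,14); next start ≥ 14 → (16,18); next start ≥ 18 → (18,19); next start ≥ 19 → (20,21).
Selected 5 appointments.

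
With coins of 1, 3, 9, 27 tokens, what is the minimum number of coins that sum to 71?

7

71 − 2×27→17 − 1×9→8 − 2×3→2 − 2×1→0
Total coins = 2 + 1 + 2 + 2 = 7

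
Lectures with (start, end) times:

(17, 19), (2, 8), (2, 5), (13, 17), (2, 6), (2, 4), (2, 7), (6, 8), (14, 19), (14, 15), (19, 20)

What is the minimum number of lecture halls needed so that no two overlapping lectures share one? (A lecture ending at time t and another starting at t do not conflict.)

5

Events (time:±→running): 2:+→1 2:+→2 2:+→3 2:+→4 2:+→5 … peak 5.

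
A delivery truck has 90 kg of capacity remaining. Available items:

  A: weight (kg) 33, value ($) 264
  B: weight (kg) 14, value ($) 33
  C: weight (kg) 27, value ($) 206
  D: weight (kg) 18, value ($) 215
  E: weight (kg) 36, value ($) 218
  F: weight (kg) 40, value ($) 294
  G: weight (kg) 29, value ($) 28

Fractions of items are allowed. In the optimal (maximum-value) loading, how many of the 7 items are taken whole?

Sort by value per unit weight and fill in that order.
Ratios (sorted): D 11.94, A 8.00, C 7.63, F 7.35, E 6.06, B 2.36, G 0.97
take D (18 @ 215); take A (33 @ 264); take C (27 @ 206); take 12/40 of F → 88.20. Capacity used 90/90.
3 item(s) taken whole; one partial (take 12/40 of F).

3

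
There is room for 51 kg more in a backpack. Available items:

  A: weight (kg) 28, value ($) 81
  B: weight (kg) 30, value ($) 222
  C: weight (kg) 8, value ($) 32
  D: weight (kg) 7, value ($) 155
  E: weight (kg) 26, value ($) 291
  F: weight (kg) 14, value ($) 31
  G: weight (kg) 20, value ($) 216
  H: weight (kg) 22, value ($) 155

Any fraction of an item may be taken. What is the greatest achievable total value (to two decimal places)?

640.40

Sort by value per unit weight and fill in that order.
Order: D (155/7=22.14) > E (291/26=11.19) > G (216/20=10.80) > B (222/30=7.40) > H (155/22=7.05) > C (32/8=4.00) > A (81/28=2.89) > F (31/14=2.21)
Fill: take D (7 @ 155) → take E (26 @ 291) → take 18/20 of G → 194.40; 51/51 used.
Total value = 640.40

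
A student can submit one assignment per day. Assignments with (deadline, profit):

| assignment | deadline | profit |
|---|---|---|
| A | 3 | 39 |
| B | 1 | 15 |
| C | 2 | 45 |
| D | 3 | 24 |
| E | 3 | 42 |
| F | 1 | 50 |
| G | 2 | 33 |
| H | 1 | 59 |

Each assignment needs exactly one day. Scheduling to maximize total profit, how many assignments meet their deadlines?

3

Take jobs in profit order; each goes to the latest open slot no later than its deadline.
By profit: H(d1,59), F(d1,50), C(d2,45), E(d3,42), A(d3,39), G(d2,33), D(d3,24), B(d1,15)
H→slot 1; F skipped; C→slot 2; E→slot 3; A skipped; G skipped; D skipped; B skipped.
3 of 8 scheduled.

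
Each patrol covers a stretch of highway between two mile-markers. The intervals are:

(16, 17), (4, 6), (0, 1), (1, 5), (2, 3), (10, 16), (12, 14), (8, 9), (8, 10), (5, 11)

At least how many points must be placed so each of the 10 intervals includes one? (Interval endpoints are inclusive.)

6

Process intervals by earliest right end; each time one isn't hit yet, stab at its right endpoint.
Sorted: [0,1] [2,3] [1,5] [4,6] [8,9] [8,10] [5,11] [12,14] [10,16] [16,17]
{[0,1]} hit by 1; {[2,3],[1,5]} hit by 3; {[4,6]} hit by 6; {[8,9],[8,10],[5,11]} hit by 9; {[12,14],[10,16]} hit by 14; {[16,17]} hit by 17.
Points: 1, 3, 6, 9, 14, 17 (6 total).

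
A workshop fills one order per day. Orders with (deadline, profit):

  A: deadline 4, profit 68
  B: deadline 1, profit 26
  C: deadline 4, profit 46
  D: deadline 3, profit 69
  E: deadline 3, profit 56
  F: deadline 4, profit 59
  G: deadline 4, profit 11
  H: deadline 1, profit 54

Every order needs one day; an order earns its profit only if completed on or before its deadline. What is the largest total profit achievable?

Take jobs in profit order; each goes to the latest open slot no later than its deadline.
By profit: D(d3,69), A(d4,68), F(d4,59), E(d3,56), H(d1,54), C(d4,46), B(d1,26), G(d4,11)
D→slot 3; A→slot 4; F→slot 2; E→slot 1; H skipped; C skipped; B skipped; G skipped.
Profit = 56 + 59 + 69 + 68 = 252

252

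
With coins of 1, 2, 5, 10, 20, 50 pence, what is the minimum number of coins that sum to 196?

Greedy: take as many of the largest coin as possible, then repeat with the remainder.
196 = 3×50 + 2×20 + 1×5 + 1×1
Total coins = 3 + 2 + 1 + 1 = 7

7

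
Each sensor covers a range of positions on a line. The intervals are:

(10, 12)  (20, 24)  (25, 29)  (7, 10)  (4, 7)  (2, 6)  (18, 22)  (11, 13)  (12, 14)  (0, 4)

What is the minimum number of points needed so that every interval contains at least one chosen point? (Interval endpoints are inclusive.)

Sorted: [0,4] [2,6] [4,7] [7,10] [10,12] [11,13] [12,14] [18,22] [20,24] [25,29]
{[0,4],[2,6],[4,7]} hit by 4; {[7,10],[10,12]} hit by 10; {[11,13],[12,14]} hit by 13; {[18,22],[20,24]} hit by 22; {[25,29]} hit by 29.
Points: 4, 10, 13, 22, 29 (5 total).

5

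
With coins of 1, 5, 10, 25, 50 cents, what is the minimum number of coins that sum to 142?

142 − 2×50→42 − 1×25→17 − 1×10→7 − 1×5→2 − 2×1→0
Total coins = 2 + 1 + 1 + 1 + 2 = 7

7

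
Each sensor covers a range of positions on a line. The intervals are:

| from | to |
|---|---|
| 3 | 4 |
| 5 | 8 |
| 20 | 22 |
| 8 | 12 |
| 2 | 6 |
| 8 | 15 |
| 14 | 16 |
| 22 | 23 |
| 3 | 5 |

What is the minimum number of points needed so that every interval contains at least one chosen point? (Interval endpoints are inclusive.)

Sorted: [3,4] [3,5] [2,6] [5,8] [8,12] [8,15] [14,16] [20,22] [22,23]
{[3,4],[3,5],[2,6]} hit by 4; {[5,8],[8,12],[8,15]} hit by 8; {[14,16]} hit by 16; {[20,22],[22,23]} hit by 22.
Points: 4, 8, 16, 22 (4 total).

4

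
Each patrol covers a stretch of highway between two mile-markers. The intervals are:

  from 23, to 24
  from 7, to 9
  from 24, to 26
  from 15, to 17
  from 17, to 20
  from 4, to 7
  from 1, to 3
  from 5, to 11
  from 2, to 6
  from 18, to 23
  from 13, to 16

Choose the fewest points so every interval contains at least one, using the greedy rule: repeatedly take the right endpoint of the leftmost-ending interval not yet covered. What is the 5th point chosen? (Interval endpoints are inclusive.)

24

Process intervals by earliest right end; each time one isn't hit yet, stab at its right endpoint.
By right end: [1,3]  [2,6]  [4,7]  [7,9]  [5,11]  [13,16]  [15,17]  [17,20]  [18,23]  [23,24]  [24,26]
[1,3] uncovered → point at 3; [4,7] uncovered → point at 7; [13,16] uncovered → point at 16; [17,20] uncovered → point at 20; [23,24] uncovered → point at 24.
Points: 3, 7, 16, 20, 24 (5 total).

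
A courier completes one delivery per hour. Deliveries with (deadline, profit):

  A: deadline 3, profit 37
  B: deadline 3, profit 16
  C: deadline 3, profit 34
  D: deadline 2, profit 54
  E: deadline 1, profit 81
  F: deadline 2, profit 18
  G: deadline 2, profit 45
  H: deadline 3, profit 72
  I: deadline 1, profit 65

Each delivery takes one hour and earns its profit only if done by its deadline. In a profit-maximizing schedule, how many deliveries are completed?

3

Take jobs in profit order; each goes to the latest open slot no later than its deadline.
By profit: E(d1,81), H(d3,72), I(d1,65), D(d2,54), G(d2,45), A(d3,37), C(d3,34), F(d2,18), B(d3,16)
E→slot 1; H→slot 3; I skipped; D→slot 2; G skipped; A skipped; C skipped; F skipped; B skipped.
3 of 9 scheduled.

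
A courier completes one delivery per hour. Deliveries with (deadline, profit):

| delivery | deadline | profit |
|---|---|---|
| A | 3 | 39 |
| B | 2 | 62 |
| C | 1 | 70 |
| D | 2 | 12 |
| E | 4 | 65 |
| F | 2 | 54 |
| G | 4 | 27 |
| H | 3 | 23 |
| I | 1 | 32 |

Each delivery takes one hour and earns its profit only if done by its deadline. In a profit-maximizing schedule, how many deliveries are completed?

Take jobs in profit order; each goes to the latest open slot no later than its deadline.
Profit order: C=70 E=65 B=62 F=54 A=39 I=32 G=27 H=23 D=12
Assign: C→slot 1, E→slot 4, B→slot 2, F skipped, A→slot 3, I skipped, G skipped, H skipped, D skipped.
Slots: [1:C] [2:B] [3:A] [4:E]
4 of 9 scheduled.

4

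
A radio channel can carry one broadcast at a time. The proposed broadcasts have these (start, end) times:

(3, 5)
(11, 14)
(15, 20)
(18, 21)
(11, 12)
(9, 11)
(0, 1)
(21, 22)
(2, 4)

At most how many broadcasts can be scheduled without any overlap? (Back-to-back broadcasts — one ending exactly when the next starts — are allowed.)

6

By end time: (0,1), (2,4), (3,5), (9,11), (11,12), (11,14), (15,20), (18,21), (21,22).
Pick (0,1); next start ≥ 1 → (2,4); next start ≥ 4 → (9,11); next start ≥ 11 → (11,12); next start ≥ 12 → (15,20); next start ≥ 20 → (21,22).
Selected 6 broadcasts.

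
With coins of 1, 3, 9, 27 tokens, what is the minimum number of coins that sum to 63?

63 = 2×27 + 1×9
Total coins = 2 + 1 = 3

3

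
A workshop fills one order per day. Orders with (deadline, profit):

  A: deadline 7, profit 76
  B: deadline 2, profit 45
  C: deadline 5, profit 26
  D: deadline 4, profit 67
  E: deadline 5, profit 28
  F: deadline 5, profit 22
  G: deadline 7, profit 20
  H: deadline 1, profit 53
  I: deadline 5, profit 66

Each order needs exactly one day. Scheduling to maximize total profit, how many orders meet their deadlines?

7

Profit order: A=76 D=67 I=66 H=53 B=45 E=28 C=26 F=22 G=20
Assign: A→slot 7, D→slot 4, I→slot 5, H→slot 1, B→slot 2, E→slot 3, C skipped, F skipped, G→slot 6.
Slots: [1:H] [2:B] [3:E] [4:D] [5:I] [6:G] [7:A]
7 of 9 scheduled.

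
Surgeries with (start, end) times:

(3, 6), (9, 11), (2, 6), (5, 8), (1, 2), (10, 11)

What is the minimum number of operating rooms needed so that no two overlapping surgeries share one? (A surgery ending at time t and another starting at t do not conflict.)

Count concurrent intervals with a sweep; the peak is the room count.
starts: [1, 2, 3, 5, 9, 10]
ends:   [2, 6, 6, 8, 11, 11]
s1→1 e2→0 s2→1 s3→2 s5→3  — peak 3.

3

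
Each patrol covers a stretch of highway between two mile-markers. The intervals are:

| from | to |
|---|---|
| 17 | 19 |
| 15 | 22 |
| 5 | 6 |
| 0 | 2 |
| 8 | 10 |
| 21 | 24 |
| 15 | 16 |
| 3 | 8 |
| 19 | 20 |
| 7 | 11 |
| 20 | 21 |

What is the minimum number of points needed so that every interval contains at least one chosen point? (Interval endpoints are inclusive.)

Sort by right endpoint; whenever an interval is uncovered, place a point at its right end.
Sorted: [0,2] [5,6] [3,8] [8,10] [7,11] [15,16] [17,19] [19,20] [20,21] [15,22] [21,24]
{[0,2]} hit by 2; {[5,6],[3,8]} hit by 6; {[8,10],[7,11]} hit by 10; {[15,16]} hit by 16; {[17,19],[19,20]} hit by 19; {[20,21],[15,22],[21,24]} hit by 21.
Points: 2, 6, 10, 16, 19, 21 (6 total).

6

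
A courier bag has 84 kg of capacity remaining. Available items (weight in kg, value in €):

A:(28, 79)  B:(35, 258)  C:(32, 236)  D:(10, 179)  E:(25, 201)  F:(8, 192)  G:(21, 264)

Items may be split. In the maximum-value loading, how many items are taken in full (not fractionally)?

4

Greedy by value/weight ratio, highest first.
Order: F (192/8=24.00) > D (179/10=17.90) > G (264/21=12.57) > E (201/25=8.04) > C (236/32=7.38) > B (258/35=7.37) > A (79/28=2.82)
Fill: take F (8 @ 192) → take D (10 @ 179) → take G (21 @ 264) → take E (25 @ 201) → take 20/32 of C → 147.50; 84/84 used.
4 item(s) taken whole; one partial (take 20/32 of C).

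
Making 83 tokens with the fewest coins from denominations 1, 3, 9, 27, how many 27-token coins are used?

Use the largest denomination that fits, subtract, and repeat.
83 = 3×27 + 2×1
Count of 27: 3

3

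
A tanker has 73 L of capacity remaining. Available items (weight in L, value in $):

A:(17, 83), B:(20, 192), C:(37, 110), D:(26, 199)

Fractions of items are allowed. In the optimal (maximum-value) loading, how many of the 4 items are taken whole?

3

Order: B (192/20=9.60) > D (199/26=7.65) > A (83/17=4.88) > C (110/37=2.97)
Fill: take B (20 @ 192) → take D (26 @ 199) → take A (17 @ 83) → take 10/37 of C → 29.73; 73/73 used.
3 item(s) taken whole; one partial (take 10/37 of C).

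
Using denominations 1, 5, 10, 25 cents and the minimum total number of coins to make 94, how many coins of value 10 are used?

94 = 3×25 + 1×10 + 1×5 + 4×1
Count of 10: 1

1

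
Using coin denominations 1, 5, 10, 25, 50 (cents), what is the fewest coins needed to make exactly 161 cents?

5

Greedy: take as many of the largest coin as possible, then repeat with the remainder.
161 = 3×50 + 1×10 + 1×1
Total coins = 3 + 1 + 1 = 5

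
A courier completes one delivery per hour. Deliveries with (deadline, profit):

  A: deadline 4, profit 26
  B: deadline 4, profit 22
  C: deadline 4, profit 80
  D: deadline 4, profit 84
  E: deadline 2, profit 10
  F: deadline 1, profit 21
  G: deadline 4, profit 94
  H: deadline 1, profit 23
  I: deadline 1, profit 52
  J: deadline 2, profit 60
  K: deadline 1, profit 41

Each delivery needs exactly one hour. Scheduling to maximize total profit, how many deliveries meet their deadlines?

Profit order: G=94 D=84 C=80 J=60 I=52 K=41 A=26 H=23 B=22 F=21 E=10
Assign: G→slot 4, D→slot 3, C→slot 2, J→slot 1, I skipped, K skipped, A skipped, H skipped, B skipped, F skipped, E skipped.
Slots: [1:J] [2:C] [3:D] [4:G]
4 of 11 scheduled.

4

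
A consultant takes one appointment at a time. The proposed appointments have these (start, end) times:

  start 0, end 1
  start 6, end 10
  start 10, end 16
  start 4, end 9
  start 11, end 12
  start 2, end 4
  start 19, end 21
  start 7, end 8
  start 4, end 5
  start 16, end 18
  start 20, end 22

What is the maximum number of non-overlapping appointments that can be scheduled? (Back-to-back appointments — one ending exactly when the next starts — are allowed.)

7

Sorted by end: (0,1)  (2,4)  (4,5)  (7,8)  (4,9)  (6,10)  (11,12)  (10,16)  (16,18)  (19,21)  (20,22)
take (0,1); take (2,4); take (4,5); take (7,8); take (11,12); take (16,18); take (19,21).
Selected 7 appointments.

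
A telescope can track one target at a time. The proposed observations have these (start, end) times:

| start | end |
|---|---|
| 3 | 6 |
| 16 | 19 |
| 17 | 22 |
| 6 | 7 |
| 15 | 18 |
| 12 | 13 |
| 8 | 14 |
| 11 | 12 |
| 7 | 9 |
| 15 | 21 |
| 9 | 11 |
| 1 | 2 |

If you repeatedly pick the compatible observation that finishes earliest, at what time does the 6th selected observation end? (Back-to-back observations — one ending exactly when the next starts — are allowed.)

12

By end time: (1,2), (3,6), (6,7), (7,9), (9,11), (11,12), (12,13), (8,14), (15,18), (16,19), (15,21), (17,22).
Pick (1,2); next start ≥ 2 → (3,6); next start ≥ 6 → (6,7); next start ≥ 7 → (7,9); next start ≥ 9 → (9,11); next start ≥ 11 → (11,12); next start ≥ 12 → (12,13); next start ≥ 13 → (15,18).
Selected: (1,2) (3,6) (6,7) (7,9) (9,11) (11,12) (12,13) (15,18)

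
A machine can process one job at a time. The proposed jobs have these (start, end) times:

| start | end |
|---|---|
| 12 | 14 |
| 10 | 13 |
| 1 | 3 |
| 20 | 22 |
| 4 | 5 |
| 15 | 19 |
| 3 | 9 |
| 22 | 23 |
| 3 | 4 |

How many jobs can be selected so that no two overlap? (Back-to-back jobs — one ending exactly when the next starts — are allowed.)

Sort by end time and greedily take each interval whose start is ≥ the last chosen end.
Sorted by end: (1,3)  (3,4)  (4,5)  (3,9)  (10,13)  (12,14)  (15,19)  (20,22)  (22,23)
take (1,3); take (3,4); take (4,5); take (10,13); skip (12,14); take (15,19); take (20,22); take (22,23).
Selected 7 jobs.

7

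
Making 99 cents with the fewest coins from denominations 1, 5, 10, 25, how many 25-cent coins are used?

3

Greedy: take as many of the largest coin as possible, then repeat with the remainder.
99 − 3×25→24 − 2×10→4 − 4×1→0
Count of 25: 3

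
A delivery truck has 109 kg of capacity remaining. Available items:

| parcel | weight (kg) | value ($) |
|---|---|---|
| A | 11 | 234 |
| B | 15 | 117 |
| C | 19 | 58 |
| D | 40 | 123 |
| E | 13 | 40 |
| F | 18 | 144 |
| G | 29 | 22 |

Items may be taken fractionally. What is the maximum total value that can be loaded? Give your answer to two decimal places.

Greedy by value/weight ratio, highest first.
Ratios (sorted): A 21.27, F 8.00, B 7.80, E 3.08, D 3.08, C 3.05, G 0.76
take A (11 @ 234); take F (18 @ 144); take B (15 @ 117); take E (13 @ 40); take D (40 @ 123); take 12/19 of C → 36.63. Capacity used 109/109.
Total value = 694.63

694.63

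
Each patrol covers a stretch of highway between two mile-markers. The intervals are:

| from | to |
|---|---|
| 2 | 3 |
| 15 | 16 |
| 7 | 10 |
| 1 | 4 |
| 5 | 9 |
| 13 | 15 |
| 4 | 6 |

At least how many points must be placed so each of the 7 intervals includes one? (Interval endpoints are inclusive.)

Process intervals by earliest right end; each time one isn't hit yet, stab at its right endpoint.
By right end: [2,3]  [1,4]  [4,6]  [5,9]  [7,10]  [13,15]  [15,16]
[2,3] uncovered → point at 3; [4,6] uncovered → point at 6; [7,10] uncovered → point at 10; [13,15] uncovered → point at 15.
Points: 3, 6, 10, 15 (4 total).

4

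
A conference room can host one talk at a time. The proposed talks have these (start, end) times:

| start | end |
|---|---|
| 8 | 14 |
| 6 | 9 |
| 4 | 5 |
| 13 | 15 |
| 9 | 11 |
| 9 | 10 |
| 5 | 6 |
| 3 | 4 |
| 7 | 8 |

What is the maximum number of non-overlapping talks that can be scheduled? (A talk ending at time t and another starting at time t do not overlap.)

6

Sorted by end: (3,4)  (4,5)  (5,6)  (7,8)  (6,9)  (9,10)  (9,11)  (8,14)  (13,15)
take (3,4); take (4,5); take (5,6); take (7,8); take (9,10); take (13,15).
Selected 6 talks.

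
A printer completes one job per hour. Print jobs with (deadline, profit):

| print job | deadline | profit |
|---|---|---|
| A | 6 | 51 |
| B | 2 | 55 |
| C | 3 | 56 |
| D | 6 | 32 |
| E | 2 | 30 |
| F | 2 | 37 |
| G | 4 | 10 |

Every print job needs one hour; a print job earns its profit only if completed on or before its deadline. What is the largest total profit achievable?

By profit: C(d3,56), B(d2,55), A(d6,51), F(d2,37), D(d6,32), E(d2,30), G(d4,10)
C→slot 3; B→slot 2; A→slot 6; F→slot 1; D→slot 5; E skipped; G→slot 4.
Profit = 37 + 55 + 56 + 10 + 32 + 51 = 241

241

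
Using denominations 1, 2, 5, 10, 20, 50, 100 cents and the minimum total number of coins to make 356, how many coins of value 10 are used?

0

Greedy: take as many of the largest coin as possible, then repeat with the remainder.
356 − 3×100→56 − 1×50→6 − 1×5→1 − 1×1→0
Count of 10: 0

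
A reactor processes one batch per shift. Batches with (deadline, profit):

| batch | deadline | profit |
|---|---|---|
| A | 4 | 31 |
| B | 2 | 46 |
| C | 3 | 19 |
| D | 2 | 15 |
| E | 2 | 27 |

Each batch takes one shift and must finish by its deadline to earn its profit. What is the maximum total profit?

123

By profit: B(d2,46), A(d4,31), E(d2,27), C(d3,19), D(d2,15)
B→slot 2; A→slot 4; E→slot 1; C→slot 3; D skipped.
Profit = 27 + 46 + 19 + 31 = 123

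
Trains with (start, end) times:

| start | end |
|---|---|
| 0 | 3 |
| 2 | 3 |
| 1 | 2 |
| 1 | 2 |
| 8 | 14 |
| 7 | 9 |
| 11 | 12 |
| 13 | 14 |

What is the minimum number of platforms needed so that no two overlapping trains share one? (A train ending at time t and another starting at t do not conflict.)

3

Count concurrent intervals with a sweep; the peak is the room count.
Events (time:±→running): 0:+→1 1:+→2 1:+→3 … peak 3.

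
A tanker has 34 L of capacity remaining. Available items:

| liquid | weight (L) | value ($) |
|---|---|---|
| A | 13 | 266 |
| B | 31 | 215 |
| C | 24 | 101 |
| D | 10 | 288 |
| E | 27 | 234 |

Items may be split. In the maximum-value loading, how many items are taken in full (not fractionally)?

2

Ratios (sorted): D 28.80, A 20.46, E 8.67, B 6.94, C 4.21
take D (10 @ 288); take A (13 @ 266); take 11/27 of E → 95.33. Capacity used 34/34.
2 item(s) taken whole; one partial (take 11/27 of E).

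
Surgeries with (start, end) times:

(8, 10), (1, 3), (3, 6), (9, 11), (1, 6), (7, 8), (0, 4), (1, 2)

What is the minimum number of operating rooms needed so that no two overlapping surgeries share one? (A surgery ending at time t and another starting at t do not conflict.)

4

The answer is the maximum number of intervals overlapping at any instant.
starts: [0, 1, 1, 1, 3, 7, 8, 9]
ends:   [2, 3, 4, 6, 6, 8, 10, 11]
s0→1 s1→2 s1→3 s1→4  — peak 4.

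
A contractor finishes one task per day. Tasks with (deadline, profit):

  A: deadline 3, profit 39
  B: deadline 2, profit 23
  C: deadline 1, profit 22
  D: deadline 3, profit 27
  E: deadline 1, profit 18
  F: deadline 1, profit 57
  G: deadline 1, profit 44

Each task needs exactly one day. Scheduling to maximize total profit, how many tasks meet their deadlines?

Take jobs in profit order; each goes to the latest open slot no later than its deadline.
Profit order: F=57 G=44 A=39 D=27 B=23 C=22 E=18
Assign: F→slot 1, G skipped, A→slot 3, D→slot 2, B skipped, C skipped, E skipped.
Slots: [1:F] [2:D] [3:A]
3 of 7 scheduled.

3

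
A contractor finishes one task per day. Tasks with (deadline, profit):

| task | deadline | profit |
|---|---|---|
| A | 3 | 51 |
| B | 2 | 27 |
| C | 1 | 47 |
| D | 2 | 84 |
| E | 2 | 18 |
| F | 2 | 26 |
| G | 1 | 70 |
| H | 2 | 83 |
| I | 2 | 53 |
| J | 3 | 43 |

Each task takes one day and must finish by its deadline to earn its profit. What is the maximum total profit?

Profit order: D=84 H=83 G=70 I=53 A=51 C=47 J=43 B=27 F=26 E=18
Assign: D→slot 2, H→slot 1, G skipped, I skipped, A→slot 3, C skipped, J skipped, B skipped, F skipped, E skipped.
Slots: [1:H] [2:D] [3:A]
Profit = 83 + 84 + 51 = 218

218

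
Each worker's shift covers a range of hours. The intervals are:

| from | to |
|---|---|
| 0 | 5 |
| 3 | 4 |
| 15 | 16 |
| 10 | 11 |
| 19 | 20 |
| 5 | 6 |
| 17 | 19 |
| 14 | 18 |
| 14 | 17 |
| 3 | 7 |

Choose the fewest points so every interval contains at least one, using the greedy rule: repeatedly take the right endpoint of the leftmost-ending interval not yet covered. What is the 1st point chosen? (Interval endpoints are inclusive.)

By right end: [3,4]  [0,5]  [5,6]  [3,7]  [10,11]  [15,16]  [14,17]  [14,18]  [17,19]  [19,20]
[3,4] uncovered → point at 4; [5,6] uncovered → point at 6; [10,11] uncovered → point at 11; [15,16] uncovered → point at 16; [17,19] uncovered → point at 19.
Points: 4, 6, 11, 16, 19 (5 total).

4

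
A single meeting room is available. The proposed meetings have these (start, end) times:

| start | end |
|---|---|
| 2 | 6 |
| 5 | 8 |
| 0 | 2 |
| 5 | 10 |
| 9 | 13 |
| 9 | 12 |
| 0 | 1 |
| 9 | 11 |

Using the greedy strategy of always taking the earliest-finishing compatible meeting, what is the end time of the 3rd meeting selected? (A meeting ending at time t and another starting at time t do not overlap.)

Order by finish time; keep every interval that doesn't clash with the previous kept one.
By end time: (0,1), (0,2), (2,6), (5,8), (5,10), (9,11), (9,12), (9,13).
Pick (0,1); next start ≥ 1 → (2,6); next start ≥ 6 → (9,11).
Selected: (0,1) (2,6) (9,11)

11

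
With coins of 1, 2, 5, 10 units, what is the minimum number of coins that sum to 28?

Use the largest denomination that fits, subtract, and repeat.
28 − 2×10→8 − 1×5→3 − 1×2→1 − 1×1→0
Total coins = 2 + 1 + 1 + 1 = 5

5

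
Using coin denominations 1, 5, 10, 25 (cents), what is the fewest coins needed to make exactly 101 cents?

Greedy: take as many of the largest coin as possible, then repeat with the remainder.
101 = 4×25 + 1×1
Total coins = 4 + 1 = 5

5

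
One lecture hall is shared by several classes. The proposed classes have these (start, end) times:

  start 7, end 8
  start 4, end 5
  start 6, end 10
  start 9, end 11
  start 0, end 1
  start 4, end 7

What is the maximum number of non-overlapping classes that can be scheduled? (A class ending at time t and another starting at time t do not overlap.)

4

By end time: (0,1), (4,5), (4,7), (7,8), (6,10), (9,11).
Pick (0,1); next start ≥ 1 → (4,5); next start ≥ 5 → (7,8); next start ≥ 8 → (9,11).
Selected 4 classes.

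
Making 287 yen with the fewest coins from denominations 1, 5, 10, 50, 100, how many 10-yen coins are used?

Use the largest denomination that fits, subtract, and repeat.
287 = 2×100 + 1×50 + 3×10 + 1×5 + 2×1
Count of 10: 3

3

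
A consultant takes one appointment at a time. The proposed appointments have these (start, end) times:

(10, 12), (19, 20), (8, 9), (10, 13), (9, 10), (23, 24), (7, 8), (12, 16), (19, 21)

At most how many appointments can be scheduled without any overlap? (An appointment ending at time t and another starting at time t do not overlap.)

By end time: (7,8), (8,9), (9,10), (10,12), (10,13), (12,16), (19,20), (19,21), (23,24).
Pick (7,8); next start ≥ 8 → (8,9); next start ≥ 9 → (9,10); next start ≥ 10 → (10,12); next start ≥ 12 → (12,16); next start ≥ 16 → (19,20); next start ≥ 20 → (23,24).
Selected 7 appointments.

7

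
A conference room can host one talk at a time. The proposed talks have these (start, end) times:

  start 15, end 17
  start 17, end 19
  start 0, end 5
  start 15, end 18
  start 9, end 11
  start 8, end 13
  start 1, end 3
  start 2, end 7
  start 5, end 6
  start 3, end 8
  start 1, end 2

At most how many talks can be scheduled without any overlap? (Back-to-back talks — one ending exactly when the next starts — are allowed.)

Sort by end time and greedily take each interval whose start is ≥ the last chosen end.
Sorted by end: (1,2)  (1,3)  (0,5)  (5,6)  (2,7)  (3,8)  (9,11)  (8,13)  (15,17)  (15,18)  (17,19)
take (1,2); skip (0,5); take (5,6); skip (2,7); take (9,11); skip (8,13); take (15,17); take (17,19).
Selected 5 talks.

5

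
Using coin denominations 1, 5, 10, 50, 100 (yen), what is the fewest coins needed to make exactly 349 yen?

12

Greedy: take as many of the largest coin as possible, then repeat with the remainder.
349 = 3×100 + 4×10 + 1×5 + 4×1
Total coins = 3 + 4 + 1 + 4 = 12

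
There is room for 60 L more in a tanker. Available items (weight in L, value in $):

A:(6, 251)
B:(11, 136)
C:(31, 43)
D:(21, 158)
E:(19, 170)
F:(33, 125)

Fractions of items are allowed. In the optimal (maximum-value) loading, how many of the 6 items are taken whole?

4

Ratios (sorted): A 41.83, B 12.36, E 8.95, D 7.52, F 3.79, C 1.39
take A (6 @ 251); take B (11 @ 136); take E (19 @ 170); take D (21 @ 158); take 3/33 of F → 11.36. Capacity used 60/60.
4 item(s) taken whole; one partial (take 3/33 of F).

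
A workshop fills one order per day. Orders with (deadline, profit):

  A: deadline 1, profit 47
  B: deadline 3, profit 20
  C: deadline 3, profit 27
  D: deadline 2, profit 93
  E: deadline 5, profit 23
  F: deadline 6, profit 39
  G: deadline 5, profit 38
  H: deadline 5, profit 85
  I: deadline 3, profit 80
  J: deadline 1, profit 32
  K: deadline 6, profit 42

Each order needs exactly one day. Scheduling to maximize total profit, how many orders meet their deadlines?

6

Sort by profit descending; place each in the latest free slot ≤ its deadline.
By profit: D(d2,93), H(d5,85), I(d3,80), A(d1,47), K(d6,42), F(d6,39), G(d5,38), J(d1,32), C(d3,27), E(d5,23), B(d3,20)
D→slot 2; H→slot 5; I→slot 3; A→slot 1; K→slot 6; F→slot 4; G skipped; J skipped; C skipped; E skipped; B skipped.
6 of 11 scheduled.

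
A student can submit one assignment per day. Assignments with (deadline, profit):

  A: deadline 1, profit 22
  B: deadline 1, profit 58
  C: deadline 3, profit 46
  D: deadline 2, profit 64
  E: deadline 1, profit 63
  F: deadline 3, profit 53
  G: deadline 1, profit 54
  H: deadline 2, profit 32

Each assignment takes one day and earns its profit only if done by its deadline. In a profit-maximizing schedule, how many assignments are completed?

Profit order: D=64 E=63 B=58 G=54 F=53 C=46 H=32 A=22
Assign: D→slot 2, E→slot 1, B skipped, G skipped, F→slot 3, C skipped, H skipped, A skipped.
Slots: [1:E] [2:D] [3:F]
3 of 8 scheduled.

3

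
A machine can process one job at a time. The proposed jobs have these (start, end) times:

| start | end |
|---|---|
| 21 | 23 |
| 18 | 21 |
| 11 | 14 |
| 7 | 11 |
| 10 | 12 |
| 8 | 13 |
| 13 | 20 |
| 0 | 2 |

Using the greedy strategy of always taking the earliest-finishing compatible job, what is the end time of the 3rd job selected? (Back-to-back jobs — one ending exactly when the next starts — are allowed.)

Order by finish time; keep every interval that doesn't clash with the previous kept one.
By end time: (0,2), (7,11), (10,12), (8,13), (11,14), (13,20), (18,21), (21,23).
Pick (0,2); next start ≥ 2 → (7,11); next start ≥ 11 → (11,14); next start ≥ 14 → (18,21); next start ≥ 21 → (21,23).
Selected: (0,2) (7,11) (11,14) (18,21) (21,23)

14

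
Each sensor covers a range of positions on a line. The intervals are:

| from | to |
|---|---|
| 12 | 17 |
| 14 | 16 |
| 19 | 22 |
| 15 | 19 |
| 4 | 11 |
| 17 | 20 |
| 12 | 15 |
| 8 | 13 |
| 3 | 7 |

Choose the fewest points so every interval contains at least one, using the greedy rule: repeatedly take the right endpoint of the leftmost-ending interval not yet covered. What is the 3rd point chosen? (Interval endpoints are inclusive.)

16

Sort by right endpoint; whenever an interval is uncovered, place a point at its right end.
By right end: [3,7]  [4,11]  [8,13]  [12,15]  [14,16]  [12,17]  [15,19]  [17,20]  [19,22]
[3,7] uncovered → point at 7; [8,13] uncovered → point at 13; [14,16] uncovered → point at 16; [17,20] uncovered → point at 20.
Points: 7, 13, 16, 20 (4 total).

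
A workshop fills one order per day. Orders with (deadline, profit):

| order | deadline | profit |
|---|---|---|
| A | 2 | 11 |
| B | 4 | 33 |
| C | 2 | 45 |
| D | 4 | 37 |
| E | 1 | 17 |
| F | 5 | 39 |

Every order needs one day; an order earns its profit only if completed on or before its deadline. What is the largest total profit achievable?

Sort by profit descending; place each in the latest free slot ≤ its deadline.
By profit: C(d2,45), F(d5,39), D(d4,37), B(d4,33), E(d1,17), A(d2,11)
C→slot 2; F→slot 5; D→slot 4; B→slot 3; E→slot 1; A skipped.
Profit = 17 + 45 + 33 + 37 + 39 = 171

171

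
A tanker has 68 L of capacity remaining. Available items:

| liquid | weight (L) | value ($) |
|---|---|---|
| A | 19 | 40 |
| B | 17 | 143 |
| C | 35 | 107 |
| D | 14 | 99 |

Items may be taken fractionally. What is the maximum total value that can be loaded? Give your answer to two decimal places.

353.21

Order: B (143/17=8.41) > D (99/14=7.07) > C (107/35=3.06) > A (40/19=2.11)
Fill: take B (17 @ 143) → take D (14 @ 99) → take C (35 @ 107) → take 2/19 of A → 4.21; 68/68 used.
Total value = 353.21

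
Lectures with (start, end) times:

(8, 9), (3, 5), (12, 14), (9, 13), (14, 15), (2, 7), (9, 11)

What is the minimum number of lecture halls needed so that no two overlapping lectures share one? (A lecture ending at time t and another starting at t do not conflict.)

2

starts: [2, 3, 8, 9, 9, 12, 14]
ends:   [5, 7, 9, 11, 13, 14, 15]
s2→1 s3→2  — peak 2.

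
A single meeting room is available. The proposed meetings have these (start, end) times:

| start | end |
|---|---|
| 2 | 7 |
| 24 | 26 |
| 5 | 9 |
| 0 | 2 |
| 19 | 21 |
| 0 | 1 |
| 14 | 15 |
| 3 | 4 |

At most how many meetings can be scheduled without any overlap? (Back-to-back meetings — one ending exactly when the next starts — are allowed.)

Order by finish time; keep every interval that doesn't clash with the previous kept one.
By end time: (0,1), (0,2), (3,4), (2,7), (5,9), (14,15), (19,21), (24,26).
Pick (0,1); next start ≥ 1 → (3,4); next start ≥ 4 → (5,9); next start ≥ 9 → (14,15); next start ≥ 15 → (19,21); next start ≥ 21 → (24,26).
Selected 6 meetings.

6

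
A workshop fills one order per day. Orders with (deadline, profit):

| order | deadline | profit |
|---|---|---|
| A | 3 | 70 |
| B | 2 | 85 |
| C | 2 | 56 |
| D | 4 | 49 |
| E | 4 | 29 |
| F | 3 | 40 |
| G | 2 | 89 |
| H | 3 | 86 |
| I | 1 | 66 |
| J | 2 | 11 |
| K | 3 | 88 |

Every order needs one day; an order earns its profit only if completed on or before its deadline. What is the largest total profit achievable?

Profit order: G=89 K=88 H=86 B=85 A=70 I=66 C=56 D=49 F=40 E=29 J=11
Assign: G→slot 2, K→slot 3, H→slot 1, B skipped, A skipped, I skipped, C skipped, D→slot 4, F skipped, E skipped, J skipped.
Slots: [1:H] [2:G] [3:K] [4:D]
Profit = 86 + 89 + 88 + 49 = 312

312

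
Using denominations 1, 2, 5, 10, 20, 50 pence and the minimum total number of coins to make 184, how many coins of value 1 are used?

0

184 = 3×50 + 1×20 + 1×10 + 2×2
Count of 1: 0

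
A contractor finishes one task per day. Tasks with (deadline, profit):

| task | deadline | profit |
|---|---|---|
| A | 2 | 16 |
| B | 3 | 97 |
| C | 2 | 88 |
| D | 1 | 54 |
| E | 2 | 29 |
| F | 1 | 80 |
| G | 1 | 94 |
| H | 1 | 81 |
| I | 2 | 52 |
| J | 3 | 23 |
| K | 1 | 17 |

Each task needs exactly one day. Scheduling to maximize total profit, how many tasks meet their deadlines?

3

Take jobs in profit order; each goes to the latest open slot no later than its deadline.
By profit: B(d3,97), G(d1,94), C(d2,88), H(d1,81), F(d1,80), D(d1,54), I(d2,52), E(d2,29), J(d3,23), K(d1,17), A(d2,16)
B→slot 3; G→slot 1; C→slot 2; H skipped; F skipped; D skipped; I skipped; E skipped; J skipped; K skipped; A skipped.
3 of 11 scheduled.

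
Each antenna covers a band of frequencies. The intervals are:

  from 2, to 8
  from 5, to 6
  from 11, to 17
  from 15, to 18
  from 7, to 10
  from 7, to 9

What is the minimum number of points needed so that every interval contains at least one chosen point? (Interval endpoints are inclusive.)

By right end: [5,6]  [2,8]  [7,9]  [7,10]  [11,17]  [15,18]
[5,6] uncovered → point at 6; [7,9] uncovered → point at 9; [11,17] uncovered → point at 17.
Points: 6, 9, 17 (3 total).

3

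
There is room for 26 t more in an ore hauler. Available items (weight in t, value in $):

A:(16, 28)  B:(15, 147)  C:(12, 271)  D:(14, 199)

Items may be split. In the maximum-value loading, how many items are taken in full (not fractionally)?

2

Order: C (271/12=22.58) > D (199/14=14.21) > B (147/15=9.80) > A (28/16=1.75)
Fill: take C (12 @ 271) → take D (14 @ 199); 26/26 used.
2 item(s) taken whole.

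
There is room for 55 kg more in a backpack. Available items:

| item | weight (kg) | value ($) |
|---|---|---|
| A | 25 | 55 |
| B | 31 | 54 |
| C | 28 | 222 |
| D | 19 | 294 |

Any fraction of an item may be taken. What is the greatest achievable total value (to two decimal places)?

Sort by value per unit weight and fill in that order.
Order: D (294/19=15.47) > C (222/28=7.93) > A (55/25=2.20) > B (54/31=1.74)
Fill: take D (19 @ 294) → take C (28 @ 222) → take 8/25 of A → 17.60; 55/55 used.
Total value = 533.60

533.60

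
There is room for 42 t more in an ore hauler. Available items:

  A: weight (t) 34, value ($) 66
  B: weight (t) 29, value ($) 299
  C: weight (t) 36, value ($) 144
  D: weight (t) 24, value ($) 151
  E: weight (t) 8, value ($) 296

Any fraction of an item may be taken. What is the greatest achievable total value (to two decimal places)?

626.46

Greedy by value/weight ratio, highest first.
Ratios (sorted): E 37.00, B 10.31, D 6.29, C 4.00, A 1.94
take E (8 @ 296); take B (29 @ 299); take 5/24 of D → 31.46. Capacity used 42/42.
Total value = 626.46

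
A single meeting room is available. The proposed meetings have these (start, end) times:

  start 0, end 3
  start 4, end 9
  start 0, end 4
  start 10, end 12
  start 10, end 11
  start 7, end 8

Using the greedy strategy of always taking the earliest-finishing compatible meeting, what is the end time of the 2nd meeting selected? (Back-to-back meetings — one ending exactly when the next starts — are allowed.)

8

Order by finish time; keep every interval that doesn't clash with the previous kept one.
Sorted by end: (0,3)  (0,4)  (7,8)  (4,9)  (10,11)  (10,12)
take (0,3); take (7,8); skip (4,9); take (10,11).
Selected: (0,3) (7,8) (10,11)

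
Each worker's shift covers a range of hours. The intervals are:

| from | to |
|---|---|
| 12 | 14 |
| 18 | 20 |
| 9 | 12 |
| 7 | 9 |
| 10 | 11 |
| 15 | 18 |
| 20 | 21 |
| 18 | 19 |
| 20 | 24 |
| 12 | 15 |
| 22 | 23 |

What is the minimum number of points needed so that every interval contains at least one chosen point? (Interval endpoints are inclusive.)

Process intervals by earliest right end; each time one isn't hit yet, stab at its right endpoint.
By right end: [7,9]  [10,11]  [9,12]  [12,14]  [12,15]  [15,18]  [18,19]  [18,20]  [20,21]  [22,23]  [20,24]
[7,9] uncovered → point at 9; [10,11] uncovered → point at 11; [12,14] uncovered → point at 14; [15,18] uncovered → point at 18; [20,21] uncovered → point at 21; [22,23] uncovered → point at 23.
Points: 9, 11, 14, 18, 21, 23 (6 total).

6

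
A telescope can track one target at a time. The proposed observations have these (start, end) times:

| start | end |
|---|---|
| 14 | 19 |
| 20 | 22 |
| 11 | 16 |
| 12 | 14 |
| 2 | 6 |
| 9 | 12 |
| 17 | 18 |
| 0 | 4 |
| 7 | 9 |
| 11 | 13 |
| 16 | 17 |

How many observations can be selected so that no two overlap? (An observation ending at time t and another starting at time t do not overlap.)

7

By end time: (0,4), (2,6), (7,9), (9,12), (11,13), (12,14), (11,16), (16,17), (17,18), (14,19), (20,22).
Pick (0,4); next start ≥ 4 → (7,9); next start ≥ 9 → (9,12); next start ≥ 12 → (12,14); next start ≥ 14 → (16,17); next start ≥ 17 → (17,18); next start ≥ 18 → (20,22).
Selected 7 observations.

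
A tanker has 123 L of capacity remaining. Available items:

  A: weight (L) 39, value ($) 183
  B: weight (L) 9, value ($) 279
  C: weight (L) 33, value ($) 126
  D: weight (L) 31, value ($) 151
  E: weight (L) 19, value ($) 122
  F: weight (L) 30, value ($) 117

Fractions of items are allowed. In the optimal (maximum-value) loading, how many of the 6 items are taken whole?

4

Greedy by value/weight ratio, highest first.
Ratios (sorted): B 31.00, E 6.42, D 4.87, A 4.69, F 3.90, C 3.82
take B (9 @ 279); take E (19 @ 122); take D (31 @ 151); take A (39 @ 183); take 25/30 of F → 97.50. Capacity used 123/123.
4 item(s) taken whole; one partial (take 25/30 of F).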